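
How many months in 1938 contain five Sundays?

A month has five Sundays exactly when Sunday falls within its first (length − 28) days.
Jan: 31 days, starts Sat → 5 of Sat, Sun, Mon ✓
Feb: 28 days, starts Tue → 5 of (none)
Mar: 31 days, starts Tue → 5 of Tue, Wed, Thu
Apr: 30 days, starts Fri → 5 of Fri, Sat
May: 31 days, starts Sun → 5 of Sun, Mon, Tue ✓
Jun: 30 days, starts Wed → 5 of Wed, Thu
Jul: 31 days, starts Fri → 5 of Fri, Sat, Sun ✓
Aug: 31 days, starts Mon → 5 of Mon, Tue, Wed
Sep: 30 days, starts Thu → 5 of Thu, Fri
Oct: 31 days, starts Sat → 5 of Sat, Sun, Mon ✓
Nov: 30 days, starts Tue → 5 of Tue, Wed
Dec: 31 days, starts Thu → 5 of Thu, Fri, Sat
Months with five Sundays: Jan, May, Jul, Oct.

4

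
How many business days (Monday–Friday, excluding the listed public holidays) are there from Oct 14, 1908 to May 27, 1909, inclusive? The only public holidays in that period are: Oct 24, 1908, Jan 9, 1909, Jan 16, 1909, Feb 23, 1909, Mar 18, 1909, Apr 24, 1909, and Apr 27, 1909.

159

Oct 14, 1908 is a Wednesday.
From Oct 14, 1908 to May 27, 1909 is 226 days inclusive.
226 = 7 × 32 + 2, so there are 32 full weeks plus 2 extra days.
Each full week contributes 5 weekdays (Mon–Fri): 32 × 5 = 160.
The 2 extra days are Wednesday, Thursday — 2 of them qualify.
Total: 160 + 2 = 162.
Holidays: Oct 24, 1908 (Sat); Jan 9, 1909 (Sat); Jan 16, 1909 (Sat); Feb 23, 1909 (Tue); Mar 18, 1909 (Thu); Apr 24, 1909 (Sat); Apr 27, 1909 (Tue).
3 of the 7 holidays fall on weekdays; the rest are weekends and were already excluded.
Business days: 162 − 3 = 159.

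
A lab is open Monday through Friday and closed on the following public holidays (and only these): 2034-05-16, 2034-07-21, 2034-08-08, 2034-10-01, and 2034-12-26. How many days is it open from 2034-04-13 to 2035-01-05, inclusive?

2034-04-13 is a Thursday.
From 2034-04-13 to 2035-01-05 is 268 days inclusive.
268 = 7 × 38 + 2, so there are 38 full weeks plus 2 extra days.
Each full week contributes 5 weekdays (Mon–Fri): 38 × 5 = 190.
The 2 extra days are Thursday, Friday — 2 of them qualify.
Total: 190 + 2 = 192.
Holidays: 2034-05-16 (Tue); 2034-07-21 (Fri); 2034-08-08 (Tue); 2034-10-01 (Sun); 2034-12-26 (Tue).
4 of the 5 holidays fall on weekdays; the rest are weekends and were already excluded.
Business days: 192 − 4 = 188.

188 working days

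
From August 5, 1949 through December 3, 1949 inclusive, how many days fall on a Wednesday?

17 Wednesdays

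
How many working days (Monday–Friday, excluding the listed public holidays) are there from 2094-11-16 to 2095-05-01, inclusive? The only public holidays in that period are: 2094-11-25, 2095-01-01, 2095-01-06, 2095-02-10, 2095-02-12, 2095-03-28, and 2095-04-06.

2094-11-16 is a Tuesday.
That's 167 days from start to end, counting both.
167 = 7 × 23 + 6, so there are 23 full weeks plus 6 extra days.
Each full week contributes 5 weekdays (Mon–Fri): 23 × 5 = 115.
The 6 extra days are Tuesday, Wednesday, Thursday, Friday, Saturday, Sunday — 4 of them qualify.
Total: 115 + 4 = 119.
Holidays: 2094-11-25 (Thu); 2095-01-01 (Sat); 2095-01-06 (Thu); 2095-02-10 (Thu); 2095-02-12 (Sat); 2095-03-28 (Mon); 2095-04-06 (Wed).
5 of the 7 holidays fall on weekdays; the rest are weekends and were already excluded.
Business days: 119 − 5 = 114.

114 working days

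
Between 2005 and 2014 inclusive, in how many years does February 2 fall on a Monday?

1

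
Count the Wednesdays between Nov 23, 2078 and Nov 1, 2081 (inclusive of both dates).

154 Wednesdays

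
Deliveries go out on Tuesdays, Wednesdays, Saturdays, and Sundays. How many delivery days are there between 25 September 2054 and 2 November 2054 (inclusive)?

22

25 September 2054 is a Friday.
The range spans 39 days (inclusive of both endpoints).
39 = 7 × 5 + 4, so there are 5 full weeks plus 4 extra days.
Each full week contributes 4 days from the set (Tue, Wed, Sat, Sun): 5 × 4 = 20.
The 4 extra days are Friday, Saturday, Sunday, Monday — 2 of them qualify.
Total: 20 + 2 = 22.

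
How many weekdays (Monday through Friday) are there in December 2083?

Dec 1, 2083 is a Wednesday.
That's 31 days from start to end, counting both.
31 = 7 × 4 + 3, so there are 4 full weeks plus 3 extra days.
Each full week contributes 5 weekdays (Mon–Fri): 4 × 5 = 20.
The 3 extra days are Wed, Thu, Fri — 3 of them qualify.
Total: 20 + 3 = 23.

23 weekdays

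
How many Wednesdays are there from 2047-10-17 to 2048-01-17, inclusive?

2047-10-17 is a Thursday.
From 2047-10-17 to 2048-01-17 is 93 days inclusive.
93 = 7 × 13 + 2, so there are 13 full weeks plus 2 extra days.
Each full week contributes one Wednesday: 13 so far.
The 2 extra days are Thursday, Friday — none qualify.
Total: 13 + 0 = 13.

13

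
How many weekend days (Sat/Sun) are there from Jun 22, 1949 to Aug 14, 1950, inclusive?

Jun 22, 1949 is a Wednesday.
That's 419 days from start to end, counting both.
419 = 7 × 59 + 6, so there are 59 full weeks plus 6 extra days.
Each full week contributes 2 weekend days (Sat, Sun): 59 × 2 = 118.
The 6 extra days are Wed, Thu, Fri, Sat, Sun, Mon — 2 of them qualify.
Total: 118 + 2 = 120.

120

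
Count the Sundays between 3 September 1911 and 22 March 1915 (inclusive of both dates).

186 Sundays

3 September 1911 is a Sunday.
From 3 September 1911 to 22 March 1915 is 1297 days inclusive.
1297 = 7 × 185 + 2, so there are 185 full weeks plus 2 extra days.
Each full week contributes one Sunday: 185 so far.
The 2 extra days are Sun, Mon — 1 of them qualifies.
Total: 185 + 1 = 186.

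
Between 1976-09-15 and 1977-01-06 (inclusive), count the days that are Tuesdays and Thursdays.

33

1976-09-15 is a Wednesday.
From 1976-09-15 to 1977-01-06 is 114 days inclusive.
114 = 7 × 16 + 2, so there are 16 full weeks plus 2 extra days.
Each full week contributes 2 days from the set (Tue, Thu): 16 × 2 = 32.
The 2 extra days are Wednesday, Thursday — 1 of them qualifies.
Total: 32 + 1 = 33.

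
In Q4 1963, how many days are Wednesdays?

October 1, 1963 is a Tuesday.
The range spans 92 days (inclusive of both endpoints).
92 = 7 × 13 + 1, so there are 13 full weeks plus 1 extra day.
Each full week contributes one Wednesday: 13 so far.
The 1 extra day is Tuesday — none qualify.
Total: 13 + 0 = 13.

13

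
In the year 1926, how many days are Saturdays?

52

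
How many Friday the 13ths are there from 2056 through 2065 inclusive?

17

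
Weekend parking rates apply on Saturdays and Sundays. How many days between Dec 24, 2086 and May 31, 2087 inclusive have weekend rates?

45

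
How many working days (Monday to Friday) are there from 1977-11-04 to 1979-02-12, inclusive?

1977-11-04 is a Friday.
From 1977-11-04 to 1979-02-12 is 466 days inclusive.
466 = 7 × 66 + 4, so there are 66 full weeks plus 4 extra days.
Each full week contributes 5 weekdays (Mon–Fri): 66 × 5 = 330.
The 4 extra days are Friday, Saturday, Sunday, Monday — 2 of them qualify.
Total: 330 + 2 = 332.

332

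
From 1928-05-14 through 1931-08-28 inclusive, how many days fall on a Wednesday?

172

1928-05-14 is a Monday.
That's 1202 days from start to end, counting both.
1202 = 7 × 171 + 5, so there are 171 full weeks plus 5 extra days.
Each full week contributes one Wednesday: 171 so far.
The 5 extra days are Monday, Tuesday, Wednesday, Thursday, Friday — 1 of them qualifies.
Total: 171 + 1 = 172.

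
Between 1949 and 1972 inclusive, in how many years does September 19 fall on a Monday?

4

Day of week of September 19 in each year:
1949: Mon ✓, 1950: Tue, 1951: Wed, 1952: Fri, 1953: Sat, 1954: Sun, 1955: Mon ✓, 1956: Wed, 1957: Thu, 1958: Fri, 1959: Sat, 1960: Mon ✓, 1961: Tue, 1962: Wed, 1963: Thu, 1964: Sat, 1965: Sun, 1966: Mon ✓, 1967: Tue, 1968: Thu, 1969: Fri, 1970: Sat, 1971: Sun, 1972: Tue
Mondays: 1949, 1955, 1960, 1966.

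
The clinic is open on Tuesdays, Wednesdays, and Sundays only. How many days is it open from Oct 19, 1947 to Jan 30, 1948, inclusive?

45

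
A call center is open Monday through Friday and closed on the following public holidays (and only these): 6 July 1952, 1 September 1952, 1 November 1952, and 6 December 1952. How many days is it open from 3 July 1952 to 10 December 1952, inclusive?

114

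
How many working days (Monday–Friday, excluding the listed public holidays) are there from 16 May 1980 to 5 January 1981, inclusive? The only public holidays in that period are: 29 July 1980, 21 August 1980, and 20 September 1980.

16 May 1980 is a Friday.
From 16 May 1980 to 5 January 1981 is 235 days inclusive.
235 = 7 × 33 + 4, so there are 33 full weeks plus 4 extra days.
Each full week contributes 5 weekdays (Mon–Fri): 33 × 5 = 165.
The 4 extra days are Fri, Sat, Sun, Mon — 2 of them qualify.
Total: 165 + 2 = 167.
Holidays: 29 July 1980 (Tue); 21 August 1980 (Thu); 20 September 1980 (Sat).
2 of the 3 holidays fall on weekdays; the rest are weekends and were already excluded.
Business days: 167 − 2 = 165.

165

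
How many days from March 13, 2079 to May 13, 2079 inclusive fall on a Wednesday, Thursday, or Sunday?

26

March 13, 2079 is a Monday.
The range spans 62 days (inclusive of both endpoints).
62 = 7 × 8 + 6, so there are 8 full weeks plus 6 extra days.
Each full week contributes 3 days from the set (Wed, Thu, Sun): 8 × 3 = 24.
The 6 extra days are Monday, Tuesday, Wednesday, Thursday, Friday, Saturday — 2 of them qualify.
Total: 24 + 2 = 26.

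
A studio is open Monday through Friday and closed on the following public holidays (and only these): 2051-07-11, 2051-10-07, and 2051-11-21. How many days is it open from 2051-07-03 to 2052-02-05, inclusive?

154

2051-07-03 is a Monday.
That's 218 days from start to end, counting both.
218 = 7 × 31 + 1, so there are 31 full weeks plus 1 extra day.
Each full week contributes 5 weekdays (Mon–Fri): 31 × 5 = 155.
The 1 extra day is Mon — 1 of them qualifies.
Total: 155 + 1 = 156.
Holidays: 2051-07-11 (Tue); 2051-10-07 (Sat); 2051-11-21 (Tue).
2 of the 3 holidays fall on weekdays; the rest are weekends and were already excluded.
Business days: 156 − 2 = 154.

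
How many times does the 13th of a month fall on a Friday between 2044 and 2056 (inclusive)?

Friday-the-13ths by year:
2044: May
2045: Jan, Oct
2046: Apr, Jul
2047: Sep, Dec
2048: Mar, Nov
2049: Aug
2050: May
2051: Jan, Oct
2052: Sep, Dec
2053: Jun
2054: Feb, Mar, Nov
2055: Aug
2056: Oct

21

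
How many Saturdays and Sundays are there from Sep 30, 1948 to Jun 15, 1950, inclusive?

178

Sep 30, 1948 is a Thursday.
From Sep 30, 1948 to Jun 15, 1950 is 624 days inclusive.
624 = 7 × 89 + 1, so there are 89 full weeks plus 1 extra day.
Each full week contributes 2 weekend days (Sat, Sun): 89 × 2 = 178.
The 1 extra day is Thursday — none qualify.
Total: 178 + 0 = 178.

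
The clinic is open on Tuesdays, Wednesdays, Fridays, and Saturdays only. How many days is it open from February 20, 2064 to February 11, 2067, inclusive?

622

February 20, 2064 is a Wednesday.
That's 1088 days from start to end, counting both.
1088 = 7 × 155 + 3, so there are 155 full weeks plus 3 extra days.
Each full week contributes 4 days from the set (Tue, Wed, Fri, Sat): 155 × 4 = 620.
The 3 extra days are Wed, Thu, Fri — 2 of them qualify.
Total: 620 + 2 = 622.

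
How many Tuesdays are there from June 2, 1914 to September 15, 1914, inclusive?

June 2, 1914 is a Tuesday.
From June 2, 1914 to September 15, 1914 is 106 days inclusive.
106 = 7 × 15 + 1, so there are 15 full weeks plus 1 extra day.
Each full week contributes one Tuesday: 15 so far.
The 1 extra day is Tuesday — 1 of them qualifies.
Total: 15 + 1 = 16.

16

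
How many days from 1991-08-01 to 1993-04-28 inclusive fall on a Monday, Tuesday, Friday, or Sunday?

1991-08-01 is a Thursday.
From 1991-08-01 to 1993-04-28 is 637 days inclusive.
637 = 7 × 91, so the span is exactly 91 full weeks.
Each full week contributes 4 days from the set (Mon, Tue, Fri, Sun): 91 × 4 = 364.
Total: 364.

364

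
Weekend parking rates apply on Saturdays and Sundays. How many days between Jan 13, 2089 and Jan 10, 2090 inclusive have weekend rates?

Jan 13, 2089 is a Thursday.
From Jan 13, 2089 to Jan 10, 2090 is 363 days inclusive.
363 = 7 × 51 + 6, so there are 51 full weeks plus 6 extra days.
Each full week contributes 2 weekend days (Sat, Sun): 51 × 2 = 102.
The 6 extra days are Thursday, Friday, Saturday, Sunday, Monday, Tuesday — 2 of them qualify.
Total: 102 + 2 = 104.

104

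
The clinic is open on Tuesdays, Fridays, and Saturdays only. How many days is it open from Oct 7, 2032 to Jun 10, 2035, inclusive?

419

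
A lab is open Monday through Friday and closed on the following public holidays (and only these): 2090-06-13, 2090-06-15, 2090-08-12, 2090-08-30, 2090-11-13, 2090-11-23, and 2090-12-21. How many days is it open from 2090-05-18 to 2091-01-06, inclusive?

2090-05-18 is a Thursday.
The range spans 234 days (inclusive of both endpoints).
234 = 7 × 33 + 3, so there are 33 full weeks plus 3 extra days.
Each full week contributes 5 weekdays (Mon–Fri): 33 × 5 = 165.
The 3 extra days are Thu, Fri, Sat — 2 of them qualify.
Total: 165 + 2 = 167.
Holidays: 2090-06-13 (Tue); 2090-06-15 (Thu); 2090-08-12 (Sat); 2090-08-30 (Wed); 2090-11-13 (Mon); 2090-11-23 (Thu); 2090-12-21 (Thu).
6 of the 7 holidays fall on weekdays; the rest are weekends and were already excluded.
Business days: 167 − 6 = 161.

161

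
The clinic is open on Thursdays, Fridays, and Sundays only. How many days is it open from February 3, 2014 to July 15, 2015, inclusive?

225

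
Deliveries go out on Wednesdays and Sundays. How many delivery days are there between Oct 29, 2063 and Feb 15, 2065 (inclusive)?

Oct 29, 2063 is a Monday.
From Oct 29, 2063 to Feb 15, 2065 is 476 days inclusive.
476 = 7 × 68, so the span is exactly 68 full weeks.
Each full week contributes 2 days from the set (Wed, Sun): 68 × 2 = 136.
Total: 136.

136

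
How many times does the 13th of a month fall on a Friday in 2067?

1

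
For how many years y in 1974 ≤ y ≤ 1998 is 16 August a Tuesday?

4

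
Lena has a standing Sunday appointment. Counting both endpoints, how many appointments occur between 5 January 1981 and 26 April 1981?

16 Sundays

5 January 1981 is a Monday.
That's 112 days from start to end, counting both.
112 = 7 × 16, so the span is exactly 16 full weeks.
Each full week contributes one Sunday: 16 so far.
Total: 16.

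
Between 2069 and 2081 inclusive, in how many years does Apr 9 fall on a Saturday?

2

Day of week of April 9 in each year:
2069: Tue, 2070: Wed, 2071: Thu, 2072: Sat ✓, 2073: Sun, 2074: Mon, 2075: Tue, 2076: Thu, 2077: Fri, 2078: Sat ✓, 2079: Sun, 2080: Tue, 2081: Wed
Saturdays: 2072, 2078.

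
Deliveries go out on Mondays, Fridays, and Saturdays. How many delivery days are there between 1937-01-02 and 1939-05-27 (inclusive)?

376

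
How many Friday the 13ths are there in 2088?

The 13th falls on a Friday when the month's 13th has weekday Fri.
Jan 13 is Tue; Feb 13 is Fri ✓; Mar 13 is Sat; Apr 13 is Tue; May 13 is Thu; Jun 13 is Sun; Jul 13 is Tue; Aug 13 is Fri ✓; Sep 13 is Mon; Oct 13 is Wed; Nov 13 is Sat; Dec 13 is Mon.
Friday the 13ths: Feb, Aug.

2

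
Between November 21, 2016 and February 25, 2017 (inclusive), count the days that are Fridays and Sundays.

27

November 21, 2016 is a Monday.
From November 21, 2016 to February 25, 2017 is 97 days inclusive.
97 = 7 × 13 + 6, so there are 13 full weeks plus 6 extra days.
Each full week contributes 2 days from the set (Fri, Sun): 13 × 2 = 26.
The 6 extra days are Mon, Tue, Wed, Thu, Fri, Sat — 1 of them qualifies.
Total: 26 + 1 = 27.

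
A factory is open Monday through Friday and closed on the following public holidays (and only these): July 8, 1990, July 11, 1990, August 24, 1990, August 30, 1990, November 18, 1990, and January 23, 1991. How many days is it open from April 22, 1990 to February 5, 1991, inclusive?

203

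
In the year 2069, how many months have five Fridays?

4

A month has five Fridays exactly when Friday falls within its first (length − 28) days.
Jan: 31 days, starts Tue → 5 of Tue, Wed, Thu
Feb: 28 days, starts Fri → 5 of (none)
Mar: 31 days, starts Fri → 5 of Fri, Sat, Sun ✓
Apr: 30 days, starts Mon → 5 of Mon, Tue
May: 31 days, starts Wed → 5 of Wed, Thu, Fri ✓
Jun: 30 days, starts Sat → 5 of Sat, Sun
Jul: 31 days, starts Mon → 5 of Mon, Tue, Wed
Aug: 31 days, starts Thu → 5 of Thu, Fri, Sat ✓
Sep: 30 days, starts Sun → 5 of Sun, Mon
Oct: 31 days, starts Tue → 5 of Tue, Wed, Thu
Nov: 30 days, starts Fri → 5 of Fri, Sat ✓
Dec: 31 days, starts Sun → 5 of Sun, Mon, Tue
Months with five Fridays: Mar, May, Aug, Nov.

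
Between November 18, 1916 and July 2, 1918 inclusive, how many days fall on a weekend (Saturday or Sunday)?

170

November 18, 1916 is a Saturday.
From November 18, 1916 to July 2, 1918 is 592 days inclusive.
592 = 7 × 84 + 4, so there are 84 full weeks plus 4 extra days.
Each full week contributes 2 weekend days (Sat, Sun): 84 × 2 = 168.
The 4 extra days are Saturday, Sunday, Monday, Tuesday — 2 of them qualify.
Total: 168 + 2 = 170.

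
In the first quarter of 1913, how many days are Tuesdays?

12

January 1, 1913 is a Wednesday.
The range spans 90 days (inclusive of both endpoints).
90 = 7 × 12 + 6, so there are 12 full weeks plus 6 extra days.
Each full week contributes one Tuesday: 12 so far.
The 6 extra days are Wednesday, Thursday, Friday, Saturday, Sunday, Monday — none qualify.
Total: 12 + 0 = 12.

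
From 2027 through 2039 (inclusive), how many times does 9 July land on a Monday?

Day of week of July 9 in each year:
2027: Fri, 2028: Sun, 2029: Mon ✓, 2030: Tue, 2031: Wed, 2032: Fri, 2033: Sat, 2034: Sun, 2035: Mon ✓, 2036: Wed, 2037: Thu, 2038: Fri, 2039: Sat
Mondays: 2029, 2035.

2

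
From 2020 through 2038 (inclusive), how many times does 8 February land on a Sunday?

Day of week of February 8 in each year:
2020: Sat, 2021: Mon, 2022: Tue, 2023: Wed, 2024: Thu, 2025: Sat, 2026: Sun ✓, 2027: Mon, 2028: Tue, 2029: Thu, 2030: Fri, 2031: Sat, 2032: Sun ✓, 2033: Tue, 2034: Wed, 2035: Thu, 2036: Fri, 2037: Sun ✓, 2038: Mon
Sundays: 2026, 2032, 2037.

3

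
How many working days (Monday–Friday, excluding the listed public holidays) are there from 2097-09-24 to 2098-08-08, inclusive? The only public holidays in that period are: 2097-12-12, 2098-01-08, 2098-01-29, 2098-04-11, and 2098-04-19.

2097-09-24 is a Tuesday.
That's 319 days from start to end, counting both.
319 = 7 × 45 + 4, so there are 45 full weeks plus 4 extra days.
Each full week contributes 5 weekdays (Mon–Fri): 45 × 5 = 225.
The 4 extra days are Tuesday, Wednesday, Thursday, Friday — 4 of them qualify.
Total: 225 + 4 = 229.
Holidays: 2097-12-12 (Thu); 2098-01-08 (Wed); 2098-01-29 (Wed); 2098-04-11 (Fri); 2098-04-19 (Sat).
4 of the 5 holidays fall on weekdays; the rest are weekends and were already excluded.
Business days: 229 − 4 = 225.

225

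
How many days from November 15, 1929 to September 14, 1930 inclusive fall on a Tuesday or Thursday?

86

November 15, 1929 is a Friday.
The range spans 304 days (inclusive of both endpoints).
304 = 7 × 43 + 3, so there are 43 full weeks plus 3 extra days.
Each full week contributes 2 days from the set (Tue, Thu): 43 × 2 = 86.
The 3 extra days are Fri, Sat, Sun — none qualify.
Total: 86 + 0 = 86.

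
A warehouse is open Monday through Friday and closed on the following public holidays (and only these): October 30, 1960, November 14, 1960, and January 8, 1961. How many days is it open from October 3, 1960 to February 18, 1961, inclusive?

99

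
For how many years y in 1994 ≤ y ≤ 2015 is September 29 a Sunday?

Day of week of September 29 in each year:
1994: Thu, 1995: Fri, 1996: Sun ✓, 1997: Mon, 1998: Tue, 1999: Wed, 2000: Fri, 2001: Sat, 2002: Sun ✓, 2003: Mon, 2004: Wed, 2005: Thu, 2006: Fri, 2007: Sat, 2008: Mon, 2009: Tue, 2010: Wed, 2011: Thu, 2012: Sat, 2013: Sun ✓, 2014: Mon, 2015: Tue
Sundays: 1996, 2002, 2013.

3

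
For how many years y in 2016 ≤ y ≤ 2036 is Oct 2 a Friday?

2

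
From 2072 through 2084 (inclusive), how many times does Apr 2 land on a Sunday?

3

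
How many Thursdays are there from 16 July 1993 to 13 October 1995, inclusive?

117

16 July 1993 is a Friday.
That's 820 days from start to end, counting both.
820 = 7 × 117 + 1, so there are 117 full weeks plus 1 extra day.
Each full week contributes one Thursday: 117 so far.
The 1 extra day is Fri — none qualify.
Total: 117 + 0 = 117.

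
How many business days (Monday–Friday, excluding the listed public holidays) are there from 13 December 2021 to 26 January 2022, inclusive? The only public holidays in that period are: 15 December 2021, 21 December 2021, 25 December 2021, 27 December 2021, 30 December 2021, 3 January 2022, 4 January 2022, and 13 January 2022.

13 December 2021 is a Monday.
From 13 December 2021 to 26 January 2022 is 45 days inclusive.
45 = 7 × 6 + 3, so there are 6 full weeks plus 3 extra days.
Each full week contributes 5 weekdays (Mon–Fri): 6 × 5 = 30.
The 3 extra days are Mon, Tue, Wed — 3 of them qualify.
Total: 30 + 3 = 33.
Holidays: 15 December 2021 (Wed); 21 December 2021 (Tue); 25 December 2021 (Sat); 27 December 2021 (Mon); 30 December 2021 (Thu); 3 January 2022 (Mon); 4 January 2022 (Tue); 13 January 2022 (Thu).
7 of the 8 holidays fall on weekdays; the rest are weekends and were already excluded.
Business days: 33 − 7 = 26.

26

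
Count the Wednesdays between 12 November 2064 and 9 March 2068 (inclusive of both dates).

12 November 2064 is a Wednesday.
The range spans 1214 days (inclusive of both endpoints).
1214 = 7 × 173 + 3, so there are 173 full weeks plus 3 extra days.
Each full week contributes one Wednesday: 173 so far.
The 3 extra days are Wed, Thu, Fri — 1 of them qualifies.
Total: 173 + 1 = 174.

174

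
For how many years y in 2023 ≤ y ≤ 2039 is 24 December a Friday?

3

Day of week of December 24 in each year:
2023: Sun, 2024: Tue, 2025: Wed, 2026: Thu, 2027: Fri ✓, 2028: Sun, 2029: Mon, 2030: Tue, 2031: Wed, 2032: Fri ✓, 2033: Sat, 2034: Sun, 2035: Mon, 2036: Wed, 2037: Thu, 2038: Fri ✓, 2039: Sat
Fridays: 2027, 2032, 2038.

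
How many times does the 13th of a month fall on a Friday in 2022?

1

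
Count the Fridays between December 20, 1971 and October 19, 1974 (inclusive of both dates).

148

December 20, 1971 is a Monday.
From December 20, 1971 to October 19, 1974 is 1035 days inclusive.
1035 = 7 × 147 + 6, so there are 147 full weeks plus 6 extra days.
Each full week contributes one Friday: 147 so far.
The 6 extra days are Monday, Tuesday, Wednesday, Thursday, Friday, Saturday — 1 of them qualifies.
Total: 147 + 1 = 148.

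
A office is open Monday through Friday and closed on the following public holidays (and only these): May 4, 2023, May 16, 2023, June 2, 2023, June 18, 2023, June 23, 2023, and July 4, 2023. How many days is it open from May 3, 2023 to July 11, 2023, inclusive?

May 3, 2023 is a Wednesday.
That's 70 days from start to end, counting both.
70 = 7 × 10, so the span is exactly 10 full weeks.
Each full week contributes 5 weekdays (Mon–Fri): 10 × 5 = 50.
Holidays: May 4, 2023 (Thu); May 16, 2023 (Tue); June 2, 2023 (Fri); June 18, 2023 (Sun); June 23, 2023 (Fri); July 4, 2023 (Tue).
5 of the 6 holidays fall on weekdays; the rest are weekends and were already excluded.
Business days: 50 − 5 = 45.

45 business days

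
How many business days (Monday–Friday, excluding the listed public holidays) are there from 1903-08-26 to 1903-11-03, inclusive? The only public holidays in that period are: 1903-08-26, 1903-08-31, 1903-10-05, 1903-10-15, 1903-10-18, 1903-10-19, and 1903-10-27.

1903-08-26 is a Wednesday.
From 1903-08-26 to 1903-11-03 is 70 days inclusive.
70 = 7 × 10, so the span is exactly 10 full weeks.
Each full week contributes 5 weekdays (Mon–Fri): 10 × 5 = 50.
Holidays: 1903-08-26 (Wed); 1903-08-31 (Mon); 1903-10-05 (Mon); 1903-10-15 (Thu); 1903-10-18 (Sun); 1903-10-19 (Mon); 1903-10-27 (Tue).
6 of the 7 holidays fall on weekdays; the rest are weekends and were already excluded.
Business days: 50 − 6 = 44.

44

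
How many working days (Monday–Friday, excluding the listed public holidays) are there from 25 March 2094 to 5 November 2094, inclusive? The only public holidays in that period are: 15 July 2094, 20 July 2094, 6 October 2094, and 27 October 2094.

158

25 March 2094 is a Thursday.
The range spans 226 days (inclusive of both endpoints).
226 = 7 × 32 + 2, so there are 32 full weeks plus 2 extra days.
Each full week contributes 5 weekdays (Mon–Fri): 32 × 5 = 160.
The 2 extra days are Thu, Fri — 2 of them qualify.
Total: 160 + 2 = 162.
Holidays: 15 July 2094 (Thu); 20 July 2094 (Tue); 6 October 2094 (Wed); 27 October 2094 (Wed).
All 4 holidays fall on weekdays, so subtract 4.
Business days: 162 − 4 = 158.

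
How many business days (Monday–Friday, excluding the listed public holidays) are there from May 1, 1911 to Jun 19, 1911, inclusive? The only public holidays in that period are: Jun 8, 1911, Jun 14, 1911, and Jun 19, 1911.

33 business days

May 1, 1911 is a Monday.
The range spans 50 days (inclusive of both endpoints).
50 = 7 × 7 + 1, so there are 7 full weeks plus 1 extra day.
Each full week contributes 5 weekdays (Mon–Fri): 7 × 5 = 35.
The 1 extra day is Monday — 1 of them qualifies.
Total: 35 + 1 = 36.
Holidays: Jun 8, 1911 (Thu); Jun 14, 1911 (Wed); Jun 19, 1911 (Mon).
All 3 holidays fall on weekdays, so subtract 3.
Business days: 36 − 3 = 33.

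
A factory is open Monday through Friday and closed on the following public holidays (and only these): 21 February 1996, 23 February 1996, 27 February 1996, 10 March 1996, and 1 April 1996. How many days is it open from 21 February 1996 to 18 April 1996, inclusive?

21 February 1996 is a Wednesday.
The range spans 58 days (inclusive of both endpoints).
58 = 7 × 8 + 2, so there are 8 full weeks plus 2 extra days.
Each full week contributes 5 weekdays (Mon–Fri): 8 × 5 = 40.
The 2 extra days are Wed, Thu — 2 of them qualify.
Total: 40 + 2 = 42.
Holidays: 21 February 1996 (Wed); 23 February 1996 (Fri); 27 February 1996 (Tue); 10 March 1996 (Sun); 1 April 1996 (Mon).
4 of the 5 holidays fall on weekdays; the rest are weekends and were already excluded.
Business days: 42 − 4 = 38.

38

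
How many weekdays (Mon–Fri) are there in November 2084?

22 weekdays

2084-11-01 is a Wednesday.
That's 30 days from start to end, counting both.
30 = 7 × 4 + 2, so there are 4 full weeks plus 2 extra days.
Each full week contributes 5 weekdays (Mon–Fri): 4 × 5 = 20.
The 2 extra days are Wed, Thu — 2 of them qualify.
Total: 20 + 2 = 22.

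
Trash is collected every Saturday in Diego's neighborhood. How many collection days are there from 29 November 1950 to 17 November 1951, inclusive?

51 Saturdays

29 November 1950 is a Wednesday.
From 29 November 1950 to 17 November 1951 is 354 days inclusive.
354 = 7 × 50 + 4, so there are 50 full weeks plus 4 extra days.
Each full week contributes one Saturday: 50 so far.
The 4 extra days are Wednesday, Thursday, Friday, Saturday — 1 of them qualifies.
Total: 50 + 1 = 51.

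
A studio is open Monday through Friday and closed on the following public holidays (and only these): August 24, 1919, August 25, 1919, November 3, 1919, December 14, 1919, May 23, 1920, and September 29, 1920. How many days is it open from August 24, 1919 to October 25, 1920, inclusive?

August 24, 1919 is a Sunday.
From August 24, 1919 to October 25, 1920 is 429 days inclusive.
429 = 7 × 61 + 2, so there are 61 full weeks plus 2 extra days.
Each full week contributes 5 weekdays (Mon–Fri): 61 × 5 = 305.
The 2 extra days are Sunday, Monday — 1 of them qualifies.
Total: 305 + 1 = 306.
Holidays: August 24, 1919 (Sun); August 25, 1919 (Mon); November 3, 1919 (Mon); December 14, 1919 (Sun); May 23, 1920 (Sun); September 29, 1920 (Wed).
3 of the 6 holidays fall on weekdays; the rest are weekends and were already excluded.
Business days: 306 − 3 = 303.

303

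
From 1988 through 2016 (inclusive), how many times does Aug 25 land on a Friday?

Day of week of August 25 in each year:
1988: Thu, 1989: Fri ✓, 1990: Sat, 1991: Sun, 1992: Tue, 1993: Wed, 1994: Thu, 1995: Fri ✓, 1996: Sun, 1997: Mon, 1998: Tue, 1999: Wed, 2000: Fri ✓, 2001: Sat, 2002: Sun, 2003: Mon, 2004: Wed, 2005: Thu, 2006: Fri ✓, 2007: Sat, 2008: Mon, 2009: Tue, 2010: Wed, 2011: Thu, 2012: Sat, 2013: Sun, 2014: Mon, 2015: Tue, 2016: Thu
Fridays: 1989, 1995, 2000, 2006.

4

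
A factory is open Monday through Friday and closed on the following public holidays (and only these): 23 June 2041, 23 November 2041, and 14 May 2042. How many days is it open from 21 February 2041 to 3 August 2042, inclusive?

21 February 2041 is a Thursday.
That's 529 days from start to end, counting both.
529 = 7 × 75 + 4, so there are 75 full weeks plus 4 extra days.
Each full week contributes 5 weekdays (Mon–Fri): 75 × 5 = 375.
The 4 extra days are Thursday, Friday, Saturday, Sunday — 2 of them qualify.
Total: 375 + 2 = 377.
Holidays: 23 June 2041 (Sun); 23 November 2041 (Sat); 14 May 2042 (Wed).
1 of the 3 holidays fall on weekdays; the rest are weekends and were already excluded.
Business days: 377 − 1 = 376.

376 business days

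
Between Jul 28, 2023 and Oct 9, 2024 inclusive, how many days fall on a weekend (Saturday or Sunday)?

Jul 28, 2023 is a Friday.
The range spans 440 days (inclusive of both endpoints).
440 = 7 × 62 + 6, so there are 62 full weeks plus 6 extra days.
Each full week contributes 2 weekend days (Sat, Sun): 62 × 2 = 124.
The 6 extra days are Fri, Sat, Sun, Mon, Tue, Wed — 2 of them qualify.
Total: 124 + 2 = 126.

126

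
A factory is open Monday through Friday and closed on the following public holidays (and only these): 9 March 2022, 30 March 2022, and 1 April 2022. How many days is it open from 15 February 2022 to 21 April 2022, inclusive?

15 February 2022 is a Tuesday.
From 15 February 2022 to 21 April 2022 is 66 days inclusive.
66 = 7 × 9 + 3, so there are 9 full weeks plus 3 extra days.
Each full week contributes 5 weekdays (Mon–Fri): 9 × 5 = 45.
The 3 extra days are Tue, Wed, Thu — 3 of them qualify.
Total: 45 + 3 = 48.
Holidays: 9 March 2022 (Wed); 30 March 2022 (Wed); 1 April 2022 (Fri).
All 3 holidays fall on weekdays, so subtract 3.
Business days: 48 − 3 = 45.

45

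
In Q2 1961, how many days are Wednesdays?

13

1 April 1961 is a Saturday.
The range spans 91 days (inclusive of both endpoints).
91 = 7 × 13, so the span is exactly 13 full weeks.
Each full week contributes one Wednesday: 13 so far.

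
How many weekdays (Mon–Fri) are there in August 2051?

23

August 1, 2051 is a Tuesday.
From August 1, 2051 to August 31, 2051 is 31 days inclusive.
31 = 7 × 4 + 3, so there are 4 full weeks plus 3 extra days.
Each full week contributes 5 weekdays (Mon–Fri): 4 × 5 = 20.
The 3 extra days are Tue, Wed, Thu — 3 of them qualify.
Total: 20 + 3 = 23.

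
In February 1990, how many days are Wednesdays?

1990-02-01 is a Thursday.
From 1990-02-01 to 1990-02-28 is 28 days inclusive.
28 = 7 × 4, so the span is exactly 4 full weeks.
Each full week contributes one Wednesday: 4 so far.
Total: 4.

4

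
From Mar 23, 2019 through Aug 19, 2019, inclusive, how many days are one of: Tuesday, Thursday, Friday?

63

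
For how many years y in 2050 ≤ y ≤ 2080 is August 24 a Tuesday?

Day of week of August 24 in each year:
2050: Wed, 2051: Thu, 2052: Sat, 2053: Sun, 2054: Mon, 2055: Tue ✓, 2056: Thu, 2057: Fri, 2058: Sat, 2059: Sun, 2060: Tue ✓, 2061: Wed, 2062: Thu, 2063: Fri, 2064: Sun, 2065: Mon, 2066: Tue ✓, 2067: Wed, 2068: Fri, 2069: Sat, 2070: Sun, 2071: Mon, 2072: Wed, 2073: Thu, 2074: Fri, 2075: Sat, 2076: Mon, 2077: Tue ✓, 2078: Wed, 2079: Thu, 2080: Sat
Tuesdays: 2055, 2060, 2066, 2077.

4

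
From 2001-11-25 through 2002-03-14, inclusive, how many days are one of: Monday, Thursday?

32

2001-11-25 is a Sunday.
The range spans 110 days (inclusive of both endpoints).
110 = 7 × 15 + 5, so there are 15 full weeks plus 5 extra days.
Each full week contributes 2 days from the set (Mon, Thu): 15 × 2 = 30.
The 5 extra days are Sunday, Monday, Tuesday, Wednesday, Thursday — 2 of them qualify.
Total: 30 + 2 = 32.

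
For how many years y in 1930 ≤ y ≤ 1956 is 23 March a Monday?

4

Day of week of March 23 in each year:
1930: Sun, 1931: Mon ✓, 1932: Wed, 1933: Thu, 1934: Fri, 1935: Sat, 1936: Mon ✓, 1937: Tue, 1938: Wed, 1939: Thu, 1940: Sat, 1941: Sun, 1942: Mon ✓, 1943: Tue, 1944: Thu, 1945: Fri, 1946: Sat, 1947: Sun, 1948: Tue, 1949: Wed, 1950: Thu, 1951: Fri, 1952: Sun, 1953: Mon ✓, 1954: Tue, 1955: Wed, 1956: Fri
Mondays: 1931, 1936, 1942, 1953.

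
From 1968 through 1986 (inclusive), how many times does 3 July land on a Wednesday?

Day of week of July 3 in each year:
1968: Wed ✓, 1969: Thu, 1970: Fri, 1971: Sat, 1972: Mon, 1973: Tue, 1974: Wed ✓, 1975: Thu, 1976: Sat, 1977: Sun, 1978: Mon, 1979: Tue, 1980: Thu, 1981: Fri, 1982: Sat, 1983: Sun, 1984: Tue, 1985: Wed ✓, 1986: Thu
Wednesdays: 1968, 1974, 1985.

3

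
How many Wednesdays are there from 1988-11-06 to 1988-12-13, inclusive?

5 Wednesdays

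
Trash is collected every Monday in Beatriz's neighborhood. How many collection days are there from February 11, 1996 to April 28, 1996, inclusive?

February 11, 1996 is a Sunday.
The range spans 78 days (inclusive of both endpoints).
78 = 7 × 11 + 1, so there are 11 full weeks plus 1 extra day.
Each full week contributes one Monday: 11 so far.
The 1 extra day is Sun — none qualify.
Total: 11 + 0 = 11.

11 Mondays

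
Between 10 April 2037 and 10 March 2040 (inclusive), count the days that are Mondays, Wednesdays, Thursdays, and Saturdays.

609

10 April 2037 is a Friday.
That's 1066 days from start to end, counting both.
1066 = 7 × 152 + 2, so there are 152 full weeks plus 2 extra days.
Each full week contributes 4 days from the set (Mon, Wed, Thu, Sat): 152 × 4 = 608.
The 2 extra days are Fri, Sat — 1 of them qualifies.
Total: 608 + 1 = 609.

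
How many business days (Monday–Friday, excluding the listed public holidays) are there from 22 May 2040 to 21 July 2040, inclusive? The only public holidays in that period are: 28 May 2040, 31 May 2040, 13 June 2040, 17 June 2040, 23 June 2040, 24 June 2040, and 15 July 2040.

41 business days

22 May 2040 is a Tuesday.
From 22 May 2040 to 21 July 2040 is 61 days inclusive.
61 = 7 × 8 + 5, so there are 8 full weeks plus 5 extra days.
Each full week contributes 5 weekdays (Mon–Fri): 8 × 5 = 40.
The 5 extra days are Tue, Wed, Thu, Fri, Sat — 4 of them qualify.
Total: 40 + 4 = 44.
Holidays: 28 May 2040 (Mon); 31 May 2040 (Thu); 13 June 2040 (Wed); 17 June 2040 (Sun); 23 June 2040 (Sat); 24 June 2040 (Sun); 15 July 2040 (Sun).
3 of the 7 holidays fall on weekdays; the rest are weekends and were already excluded.
Business days: 44 − 3 = 41.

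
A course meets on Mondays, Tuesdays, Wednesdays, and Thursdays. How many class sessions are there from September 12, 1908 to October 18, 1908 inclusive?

20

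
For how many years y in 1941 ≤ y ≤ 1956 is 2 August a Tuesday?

Day of week of August 2 in each year:
1941: Sat, 1942: Sun, 1943: Mon, 1944: Wed, 1945: Thu, 1946: Fri, 1947: Sat, 1948: Mon, 1949: Tue ✓, 1950: Wed, 1951: Thu, 1952: Sat, 1953: Sun, 1954: Mon, 1955: Tue ✓, 1956: Thu
Tuesdays: 1949, 1955.

2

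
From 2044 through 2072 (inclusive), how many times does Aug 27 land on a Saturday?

Day of week of August 27 in each year:
2044: Sat ✓, 2045: Sun, 2046: Mon, 2047: Tue, 2048: Thu, 2049: Fri, 2050: Sat ✓, 2051: Sun, 2052: Tue, 2053: Wed, 2054: Thu, 2055: Fri, 2056: Sun, 2057: Mon, 2058: Tue, 2059: Wed, 2060: Fri, 2061: Sat ✓, 2062: Sun, 2063: Mon, 2064: Wed, 2065: Thu, 2066: Fri, 2067: Sat ✓, 2068: Mon, 2069: Tue, 2070: Wed, 2071: Thu, 2072: Sat ✓
Saturdays: 2044, 2050, 2061, 2067, 2072.

5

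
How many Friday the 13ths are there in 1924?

1

The 13th falls on a Friday when the month's 13th has weekday Fri.
Jan 13 is Sun; Feb 13 is Wed; Mar 13 is Thu; Apr 13 is Sun; May 13 is Tue; Jun 13 is Fri ✓; Jul 13 is Sun; Aug 13 is Wed; Sep 13 is Sat; Oct 13 is Mon; Nov 13 is Thu; Dec 13 is Sat.
Friday the 13ths: Jun.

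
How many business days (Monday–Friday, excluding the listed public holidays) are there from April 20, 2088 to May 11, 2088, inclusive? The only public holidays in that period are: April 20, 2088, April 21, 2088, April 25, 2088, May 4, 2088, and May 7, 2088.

12

April 20, 2088 is a Tuesday.
That's 22 days from start to end, counting both.
22 = 7 × 3 + 1, so there are 3 full weeks plus 1 extra day.
Each full week contributes 5 weekdays (Mon–Fri): 3 × 5 = 15.
The 1 extra day is Tuesday — 1 of them qualifies.
Total: 15 + 1 = 16.
Holidays: April 20, 2088 (Tue); April 21, 2088 (Wed); April 25, 2088 (Sun); May 4, 2088 (Tue); May 7, 2088 (Fri).
4 of the 5 holidays fall on weekdays; the rest are weekends and were already excluded.
Business days: 16 − 4 = 12.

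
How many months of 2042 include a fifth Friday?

4

A month has five Fridays exactly when Friday falls within its first (length − 28) days.
Jan: 31 days, starts Wed → 5 of Wed, Thu, Fri ✓
Feb: 28 days, starts Sat → 5 of (none)
Mar: 31 days, starts Sat → 5 of Sat, Sun, Mon
Apr: 30 days, starts Tue → 5 of Tue, Wed
May: 31 days, starts Thu → 5 of Thu, Fri, Sat ✓
Jun: 30 days, starts Sun → 5 of Sun, Mon
Jul: 31 days, starts Tue → 5 of Tue, Wed, Thu
Aug: 31 days, starts Fri → 5 of Fri, Sat, Sun ✓
Sep: 30 days, starts Mon → 5 of Mon, Tue
Oct: 31 days, starts Wed → 5 of Wed, Thu, Fri ✓
Nov: 30 days, starts Sat → 5 of Sat, Sun
Dec: 31 days, starts Mon → 5 of Mon, Tue, Wed
Months with five Fridays: Jan, May, Aug, Oct.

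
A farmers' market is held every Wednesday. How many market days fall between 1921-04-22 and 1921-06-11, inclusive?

1921-04-22 is a Friday.
That's 51 days from start to end, counting both.
51 = 7 × 7 + 2, so there are 7 full weeks plus 2 extra days.
Each full week contributes one Wednesday: 7 so far.
The 2 extra days are Fri, Sat — none qualify.
Total: 7 + 0 = 7.

7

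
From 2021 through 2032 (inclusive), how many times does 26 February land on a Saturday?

2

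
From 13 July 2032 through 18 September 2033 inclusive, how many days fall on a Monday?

61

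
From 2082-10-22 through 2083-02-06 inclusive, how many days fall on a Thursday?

16

2082-10-22 is a Thursday.
The range spans 108 days (inclusive of both endpoints).
108 = 7 × 15 + 3, so there are 15 full weeks plus 3 extra days.
Each full week contributes one Thursday: 15 so far.
The 3 extra days are Thursday, Friday, Saturday — 1 of them qualifies.
Total: 15 + 1 = 16.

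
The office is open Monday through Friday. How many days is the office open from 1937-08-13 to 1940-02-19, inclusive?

657

1937-08-13 is a Friday.
The range spans 921 days (inclusive of both endpoints).
921 = 7 × 131 + 4, so there are 131 full weeks plus 4 extra days.
Each full week contributes 5 weekdays (Mon–Fri): 131 × 5 = 655.
The 4 extra days are Friday, Saturday, Sunday, Monday — 2 of them qualify.
Total: 655 + 2 = 657.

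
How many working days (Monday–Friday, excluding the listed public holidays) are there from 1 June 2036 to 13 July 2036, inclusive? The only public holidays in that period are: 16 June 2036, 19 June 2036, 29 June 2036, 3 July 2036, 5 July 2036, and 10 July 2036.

1 June 2036 is a Sunday.
From 1 June 2036 to 13 July 2036 is 43 days inclusive.
43 = 7 × 6 + 1, so there are 6 full weeks plus 1 extra day.
Each full week contributes 5 weekdays (Mon–Fri): 6 × 5 = 30.
The 1 extra day is Sun — none qualify.
Total: 30 + 0 = 30.
Holidays: 16 June 2036 (Mon); 19 June 2036 (Thu); 29 June 2036 (Sun); 3 July 2036 (Thu); 5 July 2036 (Sat); 10 July 2036 (Thu).
4 of the 6 holidays fall on weekdays; the rest are weekends and were already excluded.
Business days: 30 − 4 = 26.

26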